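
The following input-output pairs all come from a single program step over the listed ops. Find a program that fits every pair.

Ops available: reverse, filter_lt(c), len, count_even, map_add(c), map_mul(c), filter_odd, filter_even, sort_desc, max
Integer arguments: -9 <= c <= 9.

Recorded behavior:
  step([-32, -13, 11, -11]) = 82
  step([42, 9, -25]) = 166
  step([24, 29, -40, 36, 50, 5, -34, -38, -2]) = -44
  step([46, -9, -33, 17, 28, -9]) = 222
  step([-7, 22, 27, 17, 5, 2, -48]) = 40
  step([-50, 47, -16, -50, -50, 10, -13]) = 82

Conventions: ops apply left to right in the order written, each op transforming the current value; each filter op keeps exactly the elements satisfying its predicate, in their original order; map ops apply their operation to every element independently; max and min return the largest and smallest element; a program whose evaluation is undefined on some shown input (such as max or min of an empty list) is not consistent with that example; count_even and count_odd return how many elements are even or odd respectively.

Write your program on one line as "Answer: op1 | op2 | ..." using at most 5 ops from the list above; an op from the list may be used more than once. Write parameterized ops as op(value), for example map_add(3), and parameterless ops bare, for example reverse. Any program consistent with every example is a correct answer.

filter_odd | map_mul(7) | map_mul(-1) | map_add(-9) | max

Check, running the answer program on each example:
  [-32, -13, 11, -11] -> [-13, 11, -11] -> [-91, 77, -77] -> [91, -77, 77] -> [82, -86, 68] -> 82
  [42, 9, -25] -> [9, -25] -> [63, -175] -> [-63, 175] -> [-72, 166] -> 166
  [24, 29, -40, 36, 50, 5, -34, -38, -2] -> [29, 5] -> [203, 35] -> [-203, -35] -> [-212, -44] -> -44
  [46, -9, -33, 17, 28, -9] -> [-9, -33, 17, -9] -> [-63, -231, 119, -63] -> [63, 231, -119, 63] -> [54, 222, -128, 54] -> 222
  [-7, 22, 27, 17, 5, 2, -48] -> [-7, 27, 17, 5] -> [-49, 189, 119, 35] -> [49, -189, -119, -35] -> [40, -198, -128, -44] -> 40
  [-50, 47, -16, -50, -50, 10, -13] -> [47, -13] -> [329, -91] -> [-329, 91] -> [-338, 82] -> 82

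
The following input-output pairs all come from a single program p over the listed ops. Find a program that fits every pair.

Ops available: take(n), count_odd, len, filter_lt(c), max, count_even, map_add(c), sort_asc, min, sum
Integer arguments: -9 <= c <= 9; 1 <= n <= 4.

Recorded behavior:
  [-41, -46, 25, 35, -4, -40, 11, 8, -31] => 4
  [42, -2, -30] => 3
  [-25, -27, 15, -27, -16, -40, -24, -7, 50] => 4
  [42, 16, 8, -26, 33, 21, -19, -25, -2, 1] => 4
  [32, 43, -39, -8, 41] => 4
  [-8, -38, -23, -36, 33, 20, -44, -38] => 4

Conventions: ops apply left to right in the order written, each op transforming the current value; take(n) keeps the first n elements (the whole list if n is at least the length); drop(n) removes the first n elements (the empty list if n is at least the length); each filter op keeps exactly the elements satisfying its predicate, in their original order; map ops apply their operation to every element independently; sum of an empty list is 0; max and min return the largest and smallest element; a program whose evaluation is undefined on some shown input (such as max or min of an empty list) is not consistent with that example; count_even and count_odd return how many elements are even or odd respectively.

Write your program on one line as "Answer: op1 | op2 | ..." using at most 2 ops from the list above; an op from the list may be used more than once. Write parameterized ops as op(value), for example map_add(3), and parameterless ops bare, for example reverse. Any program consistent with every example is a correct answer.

take(4) | len

Check, running the answer program on each example:
  [-41, -46, 25, 35, -4, -40, 11, 8, -31] -> [-41, -46, 25, 35] -> 4
  [42, -2, -30] -> [42, -2, -30] -> 3
  [-25, -27, 15, -27, -16, -40, -24, -7, 50] -> [-25, -27, 15, -27] -> 4
  [42, 16, 8, -26, 33, 21, -19, -25, -2, 1] -> [42, 16, 8, -26] -> 4
  [32, 43, -39, -8, 41] -> [32, 43, -39, -8] -> 4
  [-8, -38, -23, -36, 33, 20, -44, -38] -> [-8, -38, -23, -36] -> 4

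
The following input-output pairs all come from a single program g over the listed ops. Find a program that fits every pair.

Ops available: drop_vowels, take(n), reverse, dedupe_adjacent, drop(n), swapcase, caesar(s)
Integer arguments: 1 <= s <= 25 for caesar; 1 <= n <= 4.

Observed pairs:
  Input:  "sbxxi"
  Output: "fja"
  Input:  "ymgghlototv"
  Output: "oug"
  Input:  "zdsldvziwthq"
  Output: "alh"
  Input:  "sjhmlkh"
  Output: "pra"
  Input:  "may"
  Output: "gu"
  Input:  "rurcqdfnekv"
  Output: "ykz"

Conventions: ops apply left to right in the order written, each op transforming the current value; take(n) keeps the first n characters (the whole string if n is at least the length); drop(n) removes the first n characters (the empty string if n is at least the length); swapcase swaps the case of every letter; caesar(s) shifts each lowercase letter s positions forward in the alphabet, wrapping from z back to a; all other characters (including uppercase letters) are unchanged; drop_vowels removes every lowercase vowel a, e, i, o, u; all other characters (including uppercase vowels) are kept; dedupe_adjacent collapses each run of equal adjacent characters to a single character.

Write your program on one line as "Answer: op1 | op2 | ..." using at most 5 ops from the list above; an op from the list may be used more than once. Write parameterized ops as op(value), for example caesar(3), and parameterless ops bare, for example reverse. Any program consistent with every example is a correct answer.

drop_vowels | dedupe_adjacent | take(3) | reverse | caesar(8)

Check, running the answer program on each example:
  "sbxxi" -> "sbxx" -> "sbx" -> "sbx" -> "xbs" -> "fja"
  "ymgghlototv" -> "ymgghlttv" -> "ymghltv" -> "ymg" -> "gmy" -> "oug"
  "zdsldvziwthq" -> "zdsldvzwthq" -> "zdsldvzwthq" -> "zds" -> "sdz" -> "alh"
  "sjhmlkh" -> "sjhmlkh" -> "sjhmlkh" -> "sjh" -> "hjs" -> "pra"
  "may" -> "my" -> "my" -> "my" -> "ym" -> "gu"
  "rurcqdfnekv" -> "rrcqdfnkv" -> "rcqdfnkv" -> "rcq" -> "qcr" -> "ykz"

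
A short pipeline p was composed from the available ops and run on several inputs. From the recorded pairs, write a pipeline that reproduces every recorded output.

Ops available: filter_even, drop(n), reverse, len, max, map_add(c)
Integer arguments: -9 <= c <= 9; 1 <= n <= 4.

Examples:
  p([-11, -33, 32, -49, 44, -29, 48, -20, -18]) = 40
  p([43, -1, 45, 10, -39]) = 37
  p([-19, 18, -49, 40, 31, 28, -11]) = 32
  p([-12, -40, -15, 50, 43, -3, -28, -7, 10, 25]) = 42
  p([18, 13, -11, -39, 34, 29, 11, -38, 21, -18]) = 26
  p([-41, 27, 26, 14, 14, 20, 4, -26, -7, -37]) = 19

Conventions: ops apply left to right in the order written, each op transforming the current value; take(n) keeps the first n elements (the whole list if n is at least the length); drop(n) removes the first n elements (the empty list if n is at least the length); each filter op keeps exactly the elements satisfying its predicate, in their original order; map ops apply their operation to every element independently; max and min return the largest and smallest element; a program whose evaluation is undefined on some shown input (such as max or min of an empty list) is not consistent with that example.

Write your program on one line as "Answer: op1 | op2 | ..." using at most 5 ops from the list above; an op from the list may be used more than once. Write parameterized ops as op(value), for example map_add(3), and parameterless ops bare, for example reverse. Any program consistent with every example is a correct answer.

map_add(-5) | map_add(-4) | map_add(1) | max

Check, running the answer program on each example:
  [-11, -33, 32, -49, 44, -29, 48, -20, -18] -> [-16, -38, 27, -54, 39, -34, 43, -25, -23] -> [-20, -42, 23, -58, 35, -38, 39, -29, -27] -> [-19, -41, 24, -57, 36, -37, 40, -28, -26] -> 40
  [43, -1, 45, 10, -39] -> [38, -6, 40, 5, -44] -> [34, -10, 36, 1, -48] -> [35, -9, 37, 2, -47] -> 37
  [-19, 18, -49, 40, 31, 28, -11] -> [-24, 13, -54, 35, 26, 23, -16] -> [-28, 9, -58, 31, 22, 19, -20] -> [-27, 10, -57, 32, 23, 20, -19] -> 32
  [-12, -40, -15, 50, 43, -3, -28, -7, 10, 25] -> [-17, -45, -20, 45, 38, -8, -33, -12, 5, 20] -> [-21, -49, -24, 41, 34, -12, -37, -16, 1, 16] -> [-20, -48, -23, 42, 35, -11, -36, -15, 2, 17] -> 42
  [18, 13, -11, -39, 34, 29, 11, -38, 21, -18] -> [13, 8, -16, -44, 29, 24, 6, -43, 16, -23] -> [9, 4, -20, -48, 25, 20, 2, -47, 12, -27] -> [10, 5, -19, -47, 26, 21, 3, -46, 13, -26] -> 26
  [-41, 27, 26, 14, 14, 20, 4, -26, -7, -37] -> [-46, 22, 21, 9, 9, 15, -1, -31, -12, -42] -> [-50, 18, 17, 5, 5, 11, -5, -35, -16, -46] -> [-49, 19, 18, 6, 6, 12, -4, -34, -15, -45] -> 19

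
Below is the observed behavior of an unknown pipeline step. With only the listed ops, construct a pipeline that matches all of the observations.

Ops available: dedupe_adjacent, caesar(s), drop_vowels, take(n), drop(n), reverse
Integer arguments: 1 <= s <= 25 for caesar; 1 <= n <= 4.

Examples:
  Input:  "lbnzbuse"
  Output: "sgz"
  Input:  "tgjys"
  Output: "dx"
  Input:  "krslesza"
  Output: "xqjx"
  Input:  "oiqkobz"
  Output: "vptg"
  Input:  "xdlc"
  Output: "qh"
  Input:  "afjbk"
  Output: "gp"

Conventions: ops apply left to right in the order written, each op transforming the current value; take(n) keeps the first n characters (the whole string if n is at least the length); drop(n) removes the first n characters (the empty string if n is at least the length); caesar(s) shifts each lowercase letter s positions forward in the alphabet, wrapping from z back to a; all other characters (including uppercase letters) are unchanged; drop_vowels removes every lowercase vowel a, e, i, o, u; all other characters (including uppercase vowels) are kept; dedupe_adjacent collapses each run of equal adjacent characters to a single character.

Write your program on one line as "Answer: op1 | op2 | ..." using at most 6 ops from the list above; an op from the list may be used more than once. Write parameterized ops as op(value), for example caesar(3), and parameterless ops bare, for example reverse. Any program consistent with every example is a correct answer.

drop(2) | caesar(3) | take(4) | caesar(2) | drop_vowels

Check, running the answer program on each example:
  "lbnzbuse" -> "nzbuse" -> "qcexvh" -> "qcex" -> "segz" -> "sgz"
  "tgjys" -> "jys" -> "mbv" -> "mbv" -> "odx" -> "dx"
  "krslesza" -> "slesza" -> "vohvcd" -> "vohv" -> "xqjx" -> "xqjx"
  "oiqkobz" -> "qkobz" -> "tnrec" -> "tnre" -> "vptg" -> "vptg"
  "xdlc" -> "lc" -> "of" -> "of" -> "qh" -> "qh"
  "afjbk" -> "jbk" -> "men" -> "men" -> "ogp" -> "gp"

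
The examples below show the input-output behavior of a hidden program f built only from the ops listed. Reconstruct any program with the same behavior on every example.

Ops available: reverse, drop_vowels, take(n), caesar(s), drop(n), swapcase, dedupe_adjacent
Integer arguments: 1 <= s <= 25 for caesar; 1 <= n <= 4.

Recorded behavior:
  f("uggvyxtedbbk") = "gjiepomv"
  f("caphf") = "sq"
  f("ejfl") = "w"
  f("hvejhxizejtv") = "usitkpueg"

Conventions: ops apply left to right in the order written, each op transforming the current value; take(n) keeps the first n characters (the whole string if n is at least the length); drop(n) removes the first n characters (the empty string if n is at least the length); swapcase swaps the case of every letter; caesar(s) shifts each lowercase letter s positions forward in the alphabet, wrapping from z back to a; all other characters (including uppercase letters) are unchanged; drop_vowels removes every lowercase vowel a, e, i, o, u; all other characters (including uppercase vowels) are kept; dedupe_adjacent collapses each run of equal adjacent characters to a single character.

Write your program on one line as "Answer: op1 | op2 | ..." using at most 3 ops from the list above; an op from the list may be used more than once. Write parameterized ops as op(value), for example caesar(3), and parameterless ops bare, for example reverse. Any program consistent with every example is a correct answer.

drop(3) | dedupe_adjacent | caesar(11)

Check, running the answer program on each example:
  "uggvyxtedbbk" -> "vyxtedbbk" -> "vyxtedbk" -> "gjiepomv"
  "caphf" -> "hf" -> "hf" -> "sq"
  "ejfl" -> "l" -> "l" -> "w"
  "hvejhxizejtv" -> "jhxizejtv" -> "jhxizejtv" -> "usitkpueg"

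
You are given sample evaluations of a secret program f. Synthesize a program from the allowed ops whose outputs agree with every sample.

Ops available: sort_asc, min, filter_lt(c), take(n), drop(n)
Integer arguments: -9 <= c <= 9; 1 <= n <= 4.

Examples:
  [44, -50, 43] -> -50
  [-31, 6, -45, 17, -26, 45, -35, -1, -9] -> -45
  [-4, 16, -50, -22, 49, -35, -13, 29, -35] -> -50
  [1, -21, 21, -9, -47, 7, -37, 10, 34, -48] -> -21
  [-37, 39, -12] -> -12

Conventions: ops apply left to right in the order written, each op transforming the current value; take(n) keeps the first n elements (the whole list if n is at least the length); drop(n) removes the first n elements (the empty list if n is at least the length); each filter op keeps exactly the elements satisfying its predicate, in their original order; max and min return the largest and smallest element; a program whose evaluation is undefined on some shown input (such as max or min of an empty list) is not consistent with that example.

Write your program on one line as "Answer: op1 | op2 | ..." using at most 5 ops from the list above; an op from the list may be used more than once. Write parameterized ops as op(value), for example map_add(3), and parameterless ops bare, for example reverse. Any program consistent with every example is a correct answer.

drop(1) | take(4) | take(2) | min

Check, running the answer program on each example:
  [44, -50, 43] -> [-50, 43] -> [-50, 43] -> [-50, 43] -> -50
  [-31, 6, -45, 17, -26, 45, -35, -1, -9] -> [6, -45, 17, -26, 45, -35, -1, -9] -> [6, -45, 17, -26] -> [6, -45] -> -45
  [-4, 16, -50, -22, 49, -35, -13, 29, -35] -> [16, -50, -22, 49, -35, -13, 29, -35] -> [16, -50, -22, 49] -> [16, -50] -> -50
  [1, -21, 21, -9, -47, 7, -37, 10, 34, -48] -> [-21, 21, -9, -47, 7, -37, 10, 34, -48] -> [-21, 21, -9, -47] -> [-21, 21] -> -21
  [-37, 39, -12] -> [39, -12] -> [39, -12] -> [39, -12] -> -12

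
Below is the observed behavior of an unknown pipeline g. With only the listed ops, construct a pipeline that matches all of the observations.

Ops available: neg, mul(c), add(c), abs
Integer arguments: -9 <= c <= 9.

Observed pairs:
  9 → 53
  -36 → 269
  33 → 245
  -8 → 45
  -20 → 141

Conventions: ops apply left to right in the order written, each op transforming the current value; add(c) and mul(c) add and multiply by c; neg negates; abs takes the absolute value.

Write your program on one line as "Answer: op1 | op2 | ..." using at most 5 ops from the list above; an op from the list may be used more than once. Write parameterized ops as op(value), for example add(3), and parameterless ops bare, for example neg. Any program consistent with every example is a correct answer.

mul(8) | abs | add(-1) | add(-9) | add(-9)

Check, running the answer program on each example:
  9 -> 72 -> 72 -> 71 -> 62 -> 53
  -36 -> -288 -> 288 -> 287 -> 278 -> 269
  33 -> 264 -> 264 -> 263 -> 254 -> 245
  -8 -> -64 -> 64 -> 63 -> 54 -> 45
  -20 -> -160 -> 160 -> 159 -> 150 -> 141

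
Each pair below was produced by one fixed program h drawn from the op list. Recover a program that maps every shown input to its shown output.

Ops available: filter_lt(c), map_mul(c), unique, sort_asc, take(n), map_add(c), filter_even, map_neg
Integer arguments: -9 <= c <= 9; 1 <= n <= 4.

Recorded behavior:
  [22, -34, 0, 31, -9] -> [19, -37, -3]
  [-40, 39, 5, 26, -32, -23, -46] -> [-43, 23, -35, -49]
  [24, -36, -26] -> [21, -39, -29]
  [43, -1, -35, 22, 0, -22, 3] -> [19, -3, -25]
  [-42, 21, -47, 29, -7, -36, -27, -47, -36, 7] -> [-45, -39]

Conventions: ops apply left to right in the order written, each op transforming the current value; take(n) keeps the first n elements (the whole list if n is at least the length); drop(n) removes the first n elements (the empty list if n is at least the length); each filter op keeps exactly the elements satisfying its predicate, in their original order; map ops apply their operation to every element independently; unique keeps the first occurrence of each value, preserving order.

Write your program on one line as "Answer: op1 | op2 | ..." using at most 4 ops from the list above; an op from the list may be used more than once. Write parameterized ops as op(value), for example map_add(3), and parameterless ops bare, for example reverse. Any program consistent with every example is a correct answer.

unique | filter_even | map_add(-3)

Check, running the answer program on each example:
  [22, -34, 0, 31, -9] -> [22, -34, 0, 31, -9] -> [22, -34, 0] -> [19, -37, -3]
  [-40, 39, 5, 26, -32, -23, -46] -> [-40, 39, 5, 26, -32, -23, -46] -> [-40, 26, -32, -46] -> [-43, 23, -35, -49]
  [24, -36, -26] -> [24, -36, -26] -> [24, -36, -26] -> [21, -39, -29]
  [43, -1, -35, 22, 0, -22, 3] -> [43, -1, -35, 22, 0, -22, 3] -> [22, 0, -22] -> [19, -3, -25]
  [-42, 21, -47, 29, -7, -36, -27, -47, -36, 7] -> [-42, 21, -47, 29, -7, -36, -27, 7] -> [-42, -36] -> [-45, -39]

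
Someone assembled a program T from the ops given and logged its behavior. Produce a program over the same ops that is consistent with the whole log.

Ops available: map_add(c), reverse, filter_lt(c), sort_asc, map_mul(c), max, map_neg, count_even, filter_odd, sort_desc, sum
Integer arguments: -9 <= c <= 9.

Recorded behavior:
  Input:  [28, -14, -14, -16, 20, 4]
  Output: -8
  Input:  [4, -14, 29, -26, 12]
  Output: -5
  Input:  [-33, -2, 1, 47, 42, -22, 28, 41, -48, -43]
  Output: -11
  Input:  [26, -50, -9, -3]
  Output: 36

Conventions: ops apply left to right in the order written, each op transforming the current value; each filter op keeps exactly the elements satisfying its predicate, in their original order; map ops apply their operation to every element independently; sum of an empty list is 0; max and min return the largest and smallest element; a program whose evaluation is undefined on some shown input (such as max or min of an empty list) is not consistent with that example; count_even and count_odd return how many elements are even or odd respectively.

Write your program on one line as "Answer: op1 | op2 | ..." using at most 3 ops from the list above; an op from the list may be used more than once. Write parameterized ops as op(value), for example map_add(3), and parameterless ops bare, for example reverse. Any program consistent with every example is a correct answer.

map_neg | sum

Check, running the answer program on each example:
  [28, -14, -14, -16, 20, 4] -> [-28, 14, 14, 16, -20, -4] -> -8
  [4, -14, 29, -26, 12] -> [-4, 14, -29, 26, -12] -> -5
  [-33, -2, 1, 47, 42, -22, 28, 41, -48, -43] -> [33, 2, -1, -47, -42, 22, -28, -41, 48, 43] -> -11
  [26, -50, -9, -3] -> [-26, 50, 9, 3] -> 36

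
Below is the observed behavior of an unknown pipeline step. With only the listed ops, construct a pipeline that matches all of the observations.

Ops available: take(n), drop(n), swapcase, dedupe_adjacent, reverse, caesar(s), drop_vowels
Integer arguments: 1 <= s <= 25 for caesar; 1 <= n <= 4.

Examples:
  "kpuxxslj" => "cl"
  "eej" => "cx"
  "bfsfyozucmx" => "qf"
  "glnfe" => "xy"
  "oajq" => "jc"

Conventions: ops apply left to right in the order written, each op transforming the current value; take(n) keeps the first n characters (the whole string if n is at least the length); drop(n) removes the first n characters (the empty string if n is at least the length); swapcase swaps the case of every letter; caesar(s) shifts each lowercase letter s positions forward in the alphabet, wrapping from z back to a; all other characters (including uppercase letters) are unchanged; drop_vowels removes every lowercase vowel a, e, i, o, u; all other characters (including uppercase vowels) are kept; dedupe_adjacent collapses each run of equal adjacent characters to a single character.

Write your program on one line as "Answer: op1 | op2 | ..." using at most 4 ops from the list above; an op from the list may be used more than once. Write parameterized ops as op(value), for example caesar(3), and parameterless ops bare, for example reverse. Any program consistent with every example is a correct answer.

caesar(19) | reverse | drop_vowels | take(2)

Check, running the answer program on each example:
  "kpuxxslj" -> "dinqqlec" -> "celqqnid" -> "clqqnd" -> "cl"
  "eej" -> "xxc" -> "cxx" -> "cxx" -> "cx"
  "bfsfyozucmx" -> "uylyrhsnvfq" -> "qfvnshrylyu" -> "qfvnshryly" -> "qf"
  "glnfe" -> "zegyx" -> "xygez" -> "xygz" -> "xy"
  "oajq" -> "htcj" -> "jcth" -> "jcth" -> "jc"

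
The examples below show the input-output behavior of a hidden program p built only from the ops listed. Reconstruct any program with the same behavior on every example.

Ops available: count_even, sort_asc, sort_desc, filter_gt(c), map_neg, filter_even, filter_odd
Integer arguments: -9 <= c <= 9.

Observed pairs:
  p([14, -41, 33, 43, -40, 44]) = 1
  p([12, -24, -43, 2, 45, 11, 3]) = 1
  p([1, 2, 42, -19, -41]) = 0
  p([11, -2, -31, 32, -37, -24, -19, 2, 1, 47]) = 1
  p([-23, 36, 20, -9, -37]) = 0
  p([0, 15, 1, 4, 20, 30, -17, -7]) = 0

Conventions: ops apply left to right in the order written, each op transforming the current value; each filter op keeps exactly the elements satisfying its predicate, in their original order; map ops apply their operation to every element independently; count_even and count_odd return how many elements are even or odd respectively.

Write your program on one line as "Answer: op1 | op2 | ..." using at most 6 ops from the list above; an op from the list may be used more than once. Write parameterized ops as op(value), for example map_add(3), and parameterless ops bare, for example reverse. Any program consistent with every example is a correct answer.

map_neg | sort_desc | sort_asc | filter_gt(4) | map_neg | count_even

Check, running the answer program on each example:
  [14, -41, 33, 43, -40, 44] -> [-14, 41, -33, -43, 40, -44] -> [41, 40, -14, -33, -43, -44] -> [-44, -43, -33, -14, 40, 41] -> [40, 41] -> [-40, -41] -> 1
  [12, -24, -43, 2, 45, 11, 3] -> [-12, 24, 43, -2, -45, -11, -3] -> [43, 24, -2, -3, -11, -12, -45] -> [-45, -12, -11, -3, -2, 24, 43] -> [24, 43] -> [-24, -43] -> 1
  [1, 2, 42, -19, -41] -> [-1, -2, -42, 19, 41] -> [41, 19, -1, -2, -42] -> [-42, -2, -1, 19, 41] -> [19, 41] -> [-19, -41] -> 0
  [11, -2, -31, 32, -37, -24, -19, 2, 1, 47] -> [-11, 2, 31, -32, 37, 24, 19, -2, -1, -47] -> [37, 31, 24, 19, 2, -1, -2, -11, -32, -47] -> [-47, -32, -11, -2, -1, 2, 19, 24, 31, 37] -> [19, 24, 31, 37] -> [-19, -24, -31, -37] -> 1
  [-23, 36, 20, -9, -37] -> [23, -36, -20, 9, 37] -> [37, 23, 9, -20, -36] -> [-36, -20, 9, 23, 37] -> [9, 23, 37] -> [-9, -23, -37] -> 0
  [0, 15, 1, 4, 20, 30, -17, -7] -> [0, -15, -1, -4, -20, -30, 17, 7] -> [17, 7, 0, -1, -4, -15, -20, -30] -> [-30, -20, -15, -4, -1, 0, 7, 17] -> [7, 17] -> [-7, -17] -> 0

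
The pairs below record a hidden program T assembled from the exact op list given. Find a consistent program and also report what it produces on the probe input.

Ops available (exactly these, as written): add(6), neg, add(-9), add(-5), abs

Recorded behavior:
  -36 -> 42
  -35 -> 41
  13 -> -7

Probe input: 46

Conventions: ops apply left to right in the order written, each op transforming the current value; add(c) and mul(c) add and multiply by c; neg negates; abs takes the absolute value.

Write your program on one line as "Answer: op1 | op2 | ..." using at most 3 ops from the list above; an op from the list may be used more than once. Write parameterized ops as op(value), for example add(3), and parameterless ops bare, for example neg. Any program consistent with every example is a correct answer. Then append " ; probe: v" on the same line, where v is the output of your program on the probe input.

neg | add(6) ; probe: -40

Check, running the answer program on each example:
  -36 -> 36 -> 42
  -35 -> 35 -> 41
  13 -> -13 -> -7
  probe: 46 -> -46 -> -40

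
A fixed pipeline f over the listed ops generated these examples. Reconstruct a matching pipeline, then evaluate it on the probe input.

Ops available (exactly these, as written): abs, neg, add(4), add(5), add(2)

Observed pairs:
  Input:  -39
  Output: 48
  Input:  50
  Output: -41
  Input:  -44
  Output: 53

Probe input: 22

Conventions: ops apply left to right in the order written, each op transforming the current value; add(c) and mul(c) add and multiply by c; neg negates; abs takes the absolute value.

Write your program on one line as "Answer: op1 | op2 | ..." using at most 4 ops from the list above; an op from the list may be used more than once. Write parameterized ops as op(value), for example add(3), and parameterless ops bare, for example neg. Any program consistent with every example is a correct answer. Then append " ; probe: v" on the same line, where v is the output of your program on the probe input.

neg | add(4) | add(5) ; probe: -13

Check, running the answer program on each example:
  -39 -> 39 -> 43 -> 48
  50 -> -50 -> -46 -> -41
  -44 -> 44 -> 48 -> 53
  probe: 22 -> -22 -> -18 -> -13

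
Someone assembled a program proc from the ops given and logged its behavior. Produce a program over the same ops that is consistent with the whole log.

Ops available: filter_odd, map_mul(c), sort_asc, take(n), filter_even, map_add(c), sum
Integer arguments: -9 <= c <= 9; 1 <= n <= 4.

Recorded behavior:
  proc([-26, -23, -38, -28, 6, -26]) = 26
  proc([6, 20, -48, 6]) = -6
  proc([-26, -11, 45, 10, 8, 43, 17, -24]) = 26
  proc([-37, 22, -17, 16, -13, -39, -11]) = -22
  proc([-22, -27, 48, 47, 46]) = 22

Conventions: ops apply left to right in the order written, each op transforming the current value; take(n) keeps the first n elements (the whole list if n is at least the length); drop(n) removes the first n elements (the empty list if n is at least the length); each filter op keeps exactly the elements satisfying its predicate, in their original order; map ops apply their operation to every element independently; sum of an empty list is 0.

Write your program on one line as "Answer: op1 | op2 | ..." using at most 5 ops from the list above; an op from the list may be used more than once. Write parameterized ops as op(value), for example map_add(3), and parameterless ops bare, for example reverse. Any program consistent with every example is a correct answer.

map_mul(-1) | filter_even | take(1) | sum

Check, running the answer program on each example:
  [-26, -23, -38, -28, 6, -26] -> [26, 23, 38, 28, -6, 26] -> [26, 38, 28, -6, 26] -> [26] -> 26
  [6, 20, -48, 6] -> [-6, -20, 48, -6] -> [-6, -20, 48, -6] -> [-6] -> -6
  [-26, -11, 45, 10, 8, 43, 17, -24] -> [26, 11, -45, -10, -8, -43, -17, 24] -> [26, -10, -8, 24] -> [26] -> 26
  [-37, 22, -17, 16, -13, -39, -11] -> [37, -22, 17, -16, 13, 39, 11] -> [-22, -16] -> [-22] -> -22
  [-22, -27, 48, 47, 46] -> [22, 27, -48, -47, -46] -> [22, -48, -46] -> [22] -> 22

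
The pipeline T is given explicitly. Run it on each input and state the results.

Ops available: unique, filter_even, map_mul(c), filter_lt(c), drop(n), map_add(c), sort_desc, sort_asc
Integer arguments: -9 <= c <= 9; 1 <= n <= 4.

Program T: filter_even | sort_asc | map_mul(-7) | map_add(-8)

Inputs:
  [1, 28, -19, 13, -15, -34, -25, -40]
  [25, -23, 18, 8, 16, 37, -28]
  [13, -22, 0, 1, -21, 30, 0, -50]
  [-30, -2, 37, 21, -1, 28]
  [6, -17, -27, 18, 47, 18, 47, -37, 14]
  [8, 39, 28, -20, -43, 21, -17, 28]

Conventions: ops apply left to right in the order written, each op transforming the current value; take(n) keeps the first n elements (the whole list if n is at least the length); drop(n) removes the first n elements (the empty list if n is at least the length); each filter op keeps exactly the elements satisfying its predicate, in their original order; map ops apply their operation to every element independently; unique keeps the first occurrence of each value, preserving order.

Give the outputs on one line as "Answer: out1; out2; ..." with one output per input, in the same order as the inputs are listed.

[272, 230, -204]; [188, -64, -120, -134]; [342, 146, -8, -8, -218]; [202, 6, -204]; [-50, -106, -134, -134]; [132, -64, -204, -204]

Execution, op by op:
  [1, 28, -19, 13, -15, -34, -25, -40] -> [28, -34, -40] -> [-40, -34, 28] -> [280, 238, -196] -> [272, 230, -204]
  [25, -23, 18, 8, 16, 37, -28] -> [18, 8, 16, -28] -> [-28, 8, 16, 18] -> [196, -56, -112, -126] -> [188, -64, -120, -134]
  [13, -22, 0, 1, -21, 30, 0, -50] -> [-22, 0, 30, 0, -50] -> [-50, -22, 0, 0, 30] -> [350, 154, 0, 0, -210] -> [342, 146, -8, -8, -218]
  [-30, -2, 37, 21, -1, 28] -> [-30, -2, 28] -> [-30, -2, 28] -> [210, 14, -196] -> [202, 6, -204]
  [6, -17, -27, 18, 47, 18, 47, -37, 14] -> [6, 18, 18, 14] -> [6, 14, 18, 18] -> [-42, -98, -126, -126] -> [-50, -106, -134, -134]
  [8, 39, 28, -20, -43, 21, -17, 28] -> [8, 28, -20, 28] -> [-20, 8, 28, 28] -> [140, -56, -196, -196] -> [132, -64, -204, -204]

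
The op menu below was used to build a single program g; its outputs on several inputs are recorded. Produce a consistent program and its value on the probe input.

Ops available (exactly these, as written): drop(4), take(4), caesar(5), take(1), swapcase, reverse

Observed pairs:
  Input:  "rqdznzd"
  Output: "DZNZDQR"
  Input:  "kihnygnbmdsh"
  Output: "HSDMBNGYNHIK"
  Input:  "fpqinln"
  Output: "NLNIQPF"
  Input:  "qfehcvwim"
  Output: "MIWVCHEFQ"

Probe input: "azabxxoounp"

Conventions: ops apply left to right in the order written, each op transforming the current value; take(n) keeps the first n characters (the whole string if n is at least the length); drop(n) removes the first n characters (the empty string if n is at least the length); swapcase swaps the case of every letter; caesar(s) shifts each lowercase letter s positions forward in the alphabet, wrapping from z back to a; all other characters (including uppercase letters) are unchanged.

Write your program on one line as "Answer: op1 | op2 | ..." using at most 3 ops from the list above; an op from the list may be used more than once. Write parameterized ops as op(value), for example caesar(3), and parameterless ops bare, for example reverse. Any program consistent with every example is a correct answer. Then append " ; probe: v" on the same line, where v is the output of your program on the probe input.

reverse | swapcase ; probe: "PNUOOXXBAZA"

Check, running the answer program on each example:
  "rqdznzd" -> "dznzdqr" -> "DZNZDQR"
  "kihnygnbmdsh" -> "hsdmbngynhik" -> "HSDMBNGYNHIK"
  "fpqinln" -> "nlniqpf" -> "NLNIQPF"
  "qfehcvwim" -> "miwvchefq" -> "MIWVCHEFQ"
  probe: "azabxxoounp" -> "pnuooxxbaza" -> "PNUOOXXBAZA"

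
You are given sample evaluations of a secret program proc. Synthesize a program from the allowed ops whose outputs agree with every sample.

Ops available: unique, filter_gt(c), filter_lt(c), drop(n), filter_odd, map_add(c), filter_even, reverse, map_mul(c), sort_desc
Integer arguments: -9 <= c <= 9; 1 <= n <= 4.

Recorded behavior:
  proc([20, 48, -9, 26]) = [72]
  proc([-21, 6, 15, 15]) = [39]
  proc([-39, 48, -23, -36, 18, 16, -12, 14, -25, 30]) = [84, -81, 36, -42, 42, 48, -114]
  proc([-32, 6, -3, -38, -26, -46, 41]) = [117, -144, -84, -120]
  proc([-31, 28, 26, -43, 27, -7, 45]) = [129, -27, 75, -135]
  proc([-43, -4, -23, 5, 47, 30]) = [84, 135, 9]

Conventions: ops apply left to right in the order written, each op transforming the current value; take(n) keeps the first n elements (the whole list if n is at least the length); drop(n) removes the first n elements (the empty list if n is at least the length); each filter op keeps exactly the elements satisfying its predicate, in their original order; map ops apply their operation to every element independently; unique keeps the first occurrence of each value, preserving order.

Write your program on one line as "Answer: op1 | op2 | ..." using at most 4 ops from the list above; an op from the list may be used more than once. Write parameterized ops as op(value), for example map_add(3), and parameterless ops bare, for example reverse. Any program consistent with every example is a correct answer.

drop(3) | map_mul(3) | reverse | map_add(-6)

Check, running the answer program on each example:
  [20, 48, -9, 26] -> [26] -> [78] -> [78] -> [72]
  [-21, 6, 15, 15] -> [15] -> [45] -> [45] -> [39]
  [-39, 48, -23, -36, 18, 16, -12, 14, -25, 30] -> [-36, 18, 16, -12, 14, -25, 30] -> [-108, 54, 48, -36, 42, -75, 90] -> [90, -75, 42, -36, 48, 54, -108] -> [84, -81, 36, -42, 42, 48, -114]
  [-32, 6, -3, -38, -26, -46, 41] -> [-38, -26, -46, 41] -> [-114, -78, -138, 123] -> [123, -138, -78, -114] -> [117, -144, -84, -120]
  [-31, 28, 26, -43, 27, -7, 45] -> [-43, 27, -7, 45] -> [-129, 81, -21, 135] -> [135, -21, 81, -129] -> [129, -27, 75, -135]
  [-43, -4, -23, 5, 47, 30] -> [5, 47, 30] -> [15, 141, 90] -> [90, 141, 15] -> [84, 135, 9]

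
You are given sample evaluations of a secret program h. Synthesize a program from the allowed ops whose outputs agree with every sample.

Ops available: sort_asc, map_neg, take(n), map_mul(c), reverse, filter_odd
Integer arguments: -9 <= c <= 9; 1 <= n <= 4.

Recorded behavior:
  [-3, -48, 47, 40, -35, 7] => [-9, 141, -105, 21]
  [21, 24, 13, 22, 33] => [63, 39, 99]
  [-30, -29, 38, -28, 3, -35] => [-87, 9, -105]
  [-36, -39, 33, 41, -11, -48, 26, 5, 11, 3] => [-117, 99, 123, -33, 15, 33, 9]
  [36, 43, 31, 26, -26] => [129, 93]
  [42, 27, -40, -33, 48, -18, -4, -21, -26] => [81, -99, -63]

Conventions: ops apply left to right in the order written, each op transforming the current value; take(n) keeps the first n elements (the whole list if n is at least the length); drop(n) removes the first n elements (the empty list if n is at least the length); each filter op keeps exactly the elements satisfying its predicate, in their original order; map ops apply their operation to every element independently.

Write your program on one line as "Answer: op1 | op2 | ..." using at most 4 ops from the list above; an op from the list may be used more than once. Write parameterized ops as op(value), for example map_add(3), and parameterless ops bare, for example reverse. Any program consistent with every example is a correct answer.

reverse | filter_odd | map_mul(3) | reverse

Check, running the answer program on each example:
  [-3, -48, 47, 40, -35, 7] -> [7, -35, 40, 47, -48, -3] -> [7, -35, 47, -3] -> [21, -105, 141, -9] -> [-9, 141, -105, 21]
  [21, 24, 13, 22, 33] -> [33, 22, 13, 24, 21] -> [33, 13, 21] -> [99, 39, 63] -> [63, 39, 99]
  [-30, -29, 38, -28, 3, -35] -> [-35, 3, -28, 38, -29, -30] -> [-35, 3, -29] -> [-105, 9, -87] -> [-87, 9, -105]
  [-36, -39, 33, 41, -11, -48, 26, 5, 11, 3] -> [3, 11, 5, 26, -48, -11, 41, 33, -39, -36] -> [3, 11, 5, -11, 41, 33, -39] -> [9, 33, 15, -33, 123, 99, -117] -> [-117, 99, 123, -33, 15, 33, 9]
  [36, 43, 31, 26, -26] -> [-26, 26, 31, 43, 36] -> [31, 43] -> [93, 129] -> [129, 93]
  [42, 27, -40, -33, 48, -18, -4, -21, -26] -> [-26, -21, -4, -18, 48, -33, -40, 27, 42] -> [-21, -33, 27] -> [-63, -99, 81] -> [81, -99, -63]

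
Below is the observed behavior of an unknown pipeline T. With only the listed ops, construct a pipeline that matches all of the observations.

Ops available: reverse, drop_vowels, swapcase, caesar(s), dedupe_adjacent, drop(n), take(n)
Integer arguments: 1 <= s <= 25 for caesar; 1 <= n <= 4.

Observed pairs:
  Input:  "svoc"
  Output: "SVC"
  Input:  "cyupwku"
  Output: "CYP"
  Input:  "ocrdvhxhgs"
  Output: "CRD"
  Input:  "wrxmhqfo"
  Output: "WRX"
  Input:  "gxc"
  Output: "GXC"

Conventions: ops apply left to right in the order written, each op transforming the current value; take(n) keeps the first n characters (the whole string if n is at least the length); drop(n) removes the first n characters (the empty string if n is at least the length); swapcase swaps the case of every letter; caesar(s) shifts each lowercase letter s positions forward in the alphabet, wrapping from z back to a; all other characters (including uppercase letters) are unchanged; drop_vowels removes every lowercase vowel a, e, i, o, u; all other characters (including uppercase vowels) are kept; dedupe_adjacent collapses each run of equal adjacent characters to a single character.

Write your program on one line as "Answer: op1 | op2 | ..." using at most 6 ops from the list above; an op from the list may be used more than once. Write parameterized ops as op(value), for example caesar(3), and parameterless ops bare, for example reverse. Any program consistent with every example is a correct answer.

reverse | drop_vowels | swapcase | reverse | take(3)

Check, running the answer program on each example:
  "svoc" -> "covs" -> "cvs" -> "CVS" -> "SVC" -> "SVC"
  "cyupwku" -> "ukwpuyc" -> "kwpyc" -> "KWPYC" -> "CYPWK" -> "CYP"
  "ocrdvhxhgs" -> "sghxhvdrco" -> "sghxhvdrc" -> "SGHXHVDRC" -> "CRDVHXHGS" -> "CRD"
  "wrxmhqfo" -> "ofqhmxrw" -> "fqhmxrw" -> "FQHMXRW" -> "WRXMHQF" -> "WRX"
  "gxc" -> "cxg" -> "cxg" -> "CXG" -> "GXC" -> "GXC"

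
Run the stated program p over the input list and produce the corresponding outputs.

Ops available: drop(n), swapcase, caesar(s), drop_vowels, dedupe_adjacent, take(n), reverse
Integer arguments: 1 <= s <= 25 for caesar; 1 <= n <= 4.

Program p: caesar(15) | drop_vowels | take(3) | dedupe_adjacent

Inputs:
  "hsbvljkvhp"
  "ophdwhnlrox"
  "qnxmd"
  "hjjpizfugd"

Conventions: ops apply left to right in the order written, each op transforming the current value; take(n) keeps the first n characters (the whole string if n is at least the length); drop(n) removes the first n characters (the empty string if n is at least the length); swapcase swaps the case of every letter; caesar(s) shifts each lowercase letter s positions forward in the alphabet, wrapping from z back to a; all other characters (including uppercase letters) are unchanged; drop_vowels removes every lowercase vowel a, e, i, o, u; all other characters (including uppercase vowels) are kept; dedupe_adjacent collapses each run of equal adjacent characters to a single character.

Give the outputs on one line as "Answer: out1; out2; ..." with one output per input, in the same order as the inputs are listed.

"whq"; "dws"; "fcm"; "wy"

Execution, op by op:
  "hsbvljkvhp" -> "whqkayzkwe" -> "whqkyzkw" -> "whq" -> "whq"
  "ophdwhnlrox" -> "dewslwcagdm" -> "dwslwcgdm" -> "dws" -> "dws"
  "qnxmd" -> "fcmbs" -> "fcmbs" -> "fcm" -> "fcm"
  "hjjpizfugd" -> "wyyexoujvs" -> "wyyxjvs" -> "wyy" -> "wy"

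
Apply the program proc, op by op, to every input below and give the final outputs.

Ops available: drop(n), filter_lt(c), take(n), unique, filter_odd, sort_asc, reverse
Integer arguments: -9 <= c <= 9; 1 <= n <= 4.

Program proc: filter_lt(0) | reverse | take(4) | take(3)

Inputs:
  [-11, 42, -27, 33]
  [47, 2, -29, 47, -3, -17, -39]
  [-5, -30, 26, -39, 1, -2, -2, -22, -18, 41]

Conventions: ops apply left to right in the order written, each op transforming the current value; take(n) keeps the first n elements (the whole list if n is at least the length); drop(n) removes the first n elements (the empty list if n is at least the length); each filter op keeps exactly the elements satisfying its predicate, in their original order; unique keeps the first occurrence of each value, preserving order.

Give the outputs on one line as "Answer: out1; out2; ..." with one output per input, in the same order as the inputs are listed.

[-27, -11]; [-39, -17, -3]; [-18, -22, -2]

Execution, op by op:
  [-11, 42, -27, 33] -> [-11, -27] -> [-27, -11] -> [-27, -11] -> [-27, -11]
  [47, 2, -29, 47, -3, -17, -39] -> [-29, -3, -17, -39] -> [-39, -17, -3, -29] -> [-39, -17, -3, -29] -> [-39, -17, -3]
  [-5, -30, 26, -39, 1, -2, -2, -22, -18, 41] -> [-5, -30, -39, -2, -2, -22, -18] -> [-18, -22, -2, -2, -39, -30, -5] -> [-18, -22, -2, -2] -> [-18, -22, -2]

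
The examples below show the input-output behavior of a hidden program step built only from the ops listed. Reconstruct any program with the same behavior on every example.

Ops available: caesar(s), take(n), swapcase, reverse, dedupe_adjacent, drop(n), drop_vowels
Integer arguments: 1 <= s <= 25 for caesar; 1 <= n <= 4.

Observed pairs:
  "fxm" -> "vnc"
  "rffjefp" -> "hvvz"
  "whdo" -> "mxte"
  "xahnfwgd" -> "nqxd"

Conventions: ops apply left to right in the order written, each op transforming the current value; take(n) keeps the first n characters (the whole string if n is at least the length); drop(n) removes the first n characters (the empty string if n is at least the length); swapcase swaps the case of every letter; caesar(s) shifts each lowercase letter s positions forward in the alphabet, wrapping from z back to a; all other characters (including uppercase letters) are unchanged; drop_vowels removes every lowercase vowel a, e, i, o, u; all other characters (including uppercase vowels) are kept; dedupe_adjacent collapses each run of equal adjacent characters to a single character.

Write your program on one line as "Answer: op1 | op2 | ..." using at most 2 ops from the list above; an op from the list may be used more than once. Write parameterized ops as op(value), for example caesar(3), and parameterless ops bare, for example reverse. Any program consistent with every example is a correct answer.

caesar(16) | take(4)

Check, running the answer program on each example:
  "fxm" -> "vnc" -> "vnc"
  "rffjefp" -> "hvvzuvf" -> "hvvz"
  "whdo" -> "mxte" -> "mxte"
  "xahnfwgd" -> "nqxdvmwt" -> "nqxd"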